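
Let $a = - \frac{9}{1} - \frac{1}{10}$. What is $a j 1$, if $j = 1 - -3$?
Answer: $- \frac{182}{5} \approx -36.4$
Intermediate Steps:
$j = 4$ ($j = 1 + 3 = 4$)
$a = - \frac{91}{10}$ ($a = \left(-9\right) 1 - \frac{1}{10} = -9 - \frac{1}{10} = - \frac{91}{10} \approx -9.1$)
$a j 1 = - \frac{91 \cdot 4 \cdot 1}{10} = \left(- \frac{91}{10}\right) 4 = - \frac{182}{5}$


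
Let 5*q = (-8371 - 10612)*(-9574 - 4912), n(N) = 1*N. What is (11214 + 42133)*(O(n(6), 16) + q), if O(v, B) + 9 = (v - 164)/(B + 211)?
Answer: 3330037397928787/1135 ≈ 2.9340e+12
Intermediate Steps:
n(N) = N
O(v, B) = -9 + (-164 + v)/(211 + B) (O(v, B) = -9 + (v - 164)/(B + 211) = -9 + (-164 + v)/(211 + B))
q = 274987738/5 (q = ((-8371 - 10612)*(-9574 - 4912))/5 = (-18983*(-14486))/5 = (⅕)*274987738 = 274987738/5 ≈ 5.4998e+7)
(11214 + 42133)*(O(n(6), 16) + q) = (11214 + 42133)*((-2063 + 6 - 9*16)/(211 + 16) + 274987738/5) = 53347*((-2063 + 6 - 144)/227 + 274987738/5) = 53347*((1/227)*(-2201) + 274987738/5) = 53347*(-2201/227 + 274987738/5) = 53347*(62422205521/1135) = 3330037397928787/1135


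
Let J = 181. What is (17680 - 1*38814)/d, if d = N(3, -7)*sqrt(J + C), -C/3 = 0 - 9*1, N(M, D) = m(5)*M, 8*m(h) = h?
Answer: -42268*sqrt(13)/195 ≈ -781.54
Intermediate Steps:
m(h) = h/8
N(M, D) = 5*M/8 (N(M, D) = ((1/8)*5)*M = 5*M/8)
C = 27 (C = -3*(0 - 9*1) = -3*(0 - 9) = -3*(-9) = 27)
d = 15*sqrt(13)/2 (d = ((5/8)*3)*sqrt(181 + 27) = 15*sqrt(208)/8 = 15*(4*sqrt(13))/8 = 15*sqrt(13)/2 ≈ 27.042)
(17680 - 1*38814)/d = (17680 - 1*38814)/((15*sqrt(13)/2)) = (17680 - 38814)*(2*sqrt(13)/195) = -42268*sqrt(13)/195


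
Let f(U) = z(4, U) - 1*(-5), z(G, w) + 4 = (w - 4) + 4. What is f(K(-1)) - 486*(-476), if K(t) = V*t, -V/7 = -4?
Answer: 231309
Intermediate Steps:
V = 28 (V = -7*(-4) = 28)
K(t) = 28*t
z(G, w) = -4 + w (z(G, w) = -4 + ((w - 4) + 4) = -4 + ((-4 + w) + 4) = -4 + w)
f(U) = 1 + U (f(U) = (-4 + U) - 1*(-5) = (-4 + U) + 5 = 1 + U)
f(K(-1)) - 486*(-476) = (1 + 28*(-1)) - 486*(-476) = (1 - 28) + 231336 = -27 + 231336 = 231309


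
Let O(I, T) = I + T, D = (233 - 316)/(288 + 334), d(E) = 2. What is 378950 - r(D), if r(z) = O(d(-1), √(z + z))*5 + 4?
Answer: 378936 - 5*I*√25813/311 ≈ 3.7894e+5 - 2.583*I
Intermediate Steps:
D = -83/622 ≈ -0.13344
r(z) = 14 + 5*√2*√z (r(z) = (2 + √(z + z))*5 + 4 = (2 + √(2*z))*5 + 4 = (2 + √2*√z)*5 + 4 = (10 + 5*√2*√z) + 4 = 14 + 5*√2*√z)
378950 - r(D) = 378950 - (14 + 5*√2*√(-83/622)) = 378950 - (14 + 5*√2*(I*√51626/622)) = 378950 - (14 + 5*I*√25813/311) = 378950 + (-14 - 5*I*√25813/311) = 378936 - 5*I*√25813/311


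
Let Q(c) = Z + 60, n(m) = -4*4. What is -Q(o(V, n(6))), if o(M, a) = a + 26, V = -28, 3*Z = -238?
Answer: 58/3 ≈ 19.333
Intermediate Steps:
Z = -238/3 (Z = (1/3)*(-238) = -238/3 ≈ -79.333)
n(m) = -16
o(M, a) = 26 + a
Q(c) = -58/3 (Q(c) = -238/3 + 60 = -58/3)
-Q(o(V, n(6))) = -1*(-58/3) = 58/3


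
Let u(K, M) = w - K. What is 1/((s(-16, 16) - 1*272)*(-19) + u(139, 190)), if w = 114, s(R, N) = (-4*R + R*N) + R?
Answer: 1/9095 ≈ 0.00010995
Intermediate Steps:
s(R, N) = -3*R + N*R (s(R, N) = (-4*R + N*R) + R = -3*R + N*R)
u(K, M) = 114 - K
1/((s(-16, 16) - 1*272)*(-19) + u(139, 190)) = 1/((-16*(-3 + 16) - 1*272)*(-19) + (114 - 1*139)) = 1/((-16*13 - 272)*(-19) + (114 - 139)) = 1/((-208 - 272)*(-19) - 25) = 1/(-480*(-19) - 25) = 1/(9120 - 25) = 1/9095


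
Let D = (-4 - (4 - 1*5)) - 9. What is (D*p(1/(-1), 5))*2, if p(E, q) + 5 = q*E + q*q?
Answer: -360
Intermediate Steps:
p(E, q) = -5 + q² + E*q (p(E, q) = -5 + (q*E + q*q) = -5 + (E*q + q²) = -5 + (q² + E*q) = -5 + q² + E*q)
D = -12 (D = (-4 - (4 - 5)) - 9 = (-4 - 1*(-1)) - 9 = (-4 + 1) - 9 = -3 - 9 = -12)
(D*p(1/(-1), 5))*2 = -12*(-5 + 5² + 5/(-1))*2 = -12*(-5 + 25 - 1*5)*2 = -12*(-5 + 25 - 5)*2 = -12*15*2 = -180*2 = -360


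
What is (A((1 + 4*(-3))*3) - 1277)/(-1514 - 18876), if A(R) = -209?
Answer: 743/10195 ≈ 0.072879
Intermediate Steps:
(A((1 + 4*(-3))*3) - 1277)/(-1514 - 18876) = (-209 - 1277)/(-1514 - 18876) = -1486/(-20390) = -1486*(-1/20390) = 743/10195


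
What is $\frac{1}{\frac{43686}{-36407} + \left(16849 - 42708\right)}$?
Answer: $- \frac{36407}{941492299} \approx -3.8669 \cdot 10^{-5}$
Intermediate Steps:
$\frac{1}{\frac{43686}{-36407} + \left(16849 - 42708\right)} = \frac{1}{43686 \left(- \frac{1}{36407}\right) + \left(16849 - 42708\right)} = \frac{1}{- \frac{43686}{36407} - 25859} = \frac{1}{- \frac{941492299}{36407}} = - \frac{36407}{941492299}$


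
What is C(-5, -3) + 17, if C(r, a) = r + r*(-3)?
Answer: 27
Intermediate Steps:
C(r, a) = -2*r (C(r, a) = r - 3*r = -2*r)
C(-5, -3) + 17 = -2*(-5) + 17 = 10 + 17 = 27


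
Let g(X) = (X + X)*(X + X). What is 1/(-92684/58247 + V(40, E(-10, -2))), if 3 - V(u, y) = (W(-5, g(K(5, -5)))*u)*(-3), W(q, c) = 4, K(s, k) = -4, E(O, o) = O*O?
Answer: 58247/28040617 ≈ 0.0020772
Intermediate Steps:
E(O, o) = O²
g(X) = 4*X² (g(X) = (2*X)*(2*X) = 4*X²)
V(u, y) = 3 + 12*u (V(u, y) = 3 - 4*u*(-3) = 3 - (-12)*u = 3 + 12*u)
1/(-92684/58247 + V(40, E(-10, -2))) = 1/(-92684/58247 + (3 + 12*40)) = 1/(-92684*1/58247 + (3 + 480)) = 1/(-92684/58247 + 483) = 1/(28040617/58247) = 58247/28040617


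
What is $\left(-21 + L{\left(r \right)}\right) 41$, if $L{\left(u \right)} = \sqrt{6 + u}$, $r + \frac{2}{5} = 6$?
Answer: $-861 + \frac{41 \sqrt{290}}{5} \approx -721.36$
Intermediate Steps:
$r = \frac{28}{5}$ ($r = - \frac{2}{5} + 6 = \frac{28}{5} \approx 5.6$)
$\left(-21 + L{\left(r \right)}\right) 41 = \left(-21 + \sqrt{6 + \frac{28}{5}}\right) 41 = \left(-21 + \sqrt{\frac{58}{5}}\right) 41 = \left(-21 + \frac{\sqrt{290}}{5}\right) 41 = -861 + \frac{41 \sqrt{290}}{5}$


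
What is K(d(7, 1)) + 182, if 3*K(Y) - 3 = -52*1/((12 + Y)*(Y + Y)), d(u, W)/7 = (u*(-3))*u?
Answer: 574524631/3139479 ≈ 183.00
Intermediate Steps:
d(u, W) = -21*u² (d(u, W) = 7*((u*(-3))*u) = 7*((-3*u)*u) = 7*(-3*u²) = -21*u²)
K(Y) = 1 - 26/(3*Y*(12 + Y)) (K(Y) = 1 + (-52*1/((12 + Y)*(Y + Y)))/3 = 1 + (-52*1/(2*Y*(12 + Y)))/3 = 1 + (-26/(Y*(12 + Y)))/3 = 1 - 26/(3*Y*(12 + Y)))
K(d(7, 1)) + 182 = (-26/3 + (-21*7²)² + 12*(-21*7²))/(((-21*7²))*(12 - 21*7²)) + 182 = (-26/3 + (-21*49)² + 12*(-21*49))/(((-21*49))*(12 - 21*49)) + 182 = (-26/3 + (-1029)² + 12*(-1029))/((-1029)*(12 - 1029)) + 182 = -1/1029*(-26/3 + 1058841 - 12348)/(-1017) + 182 = -1/1029*(-1/1017)*3139453/3 + 182 = 3139453/3139479 + 182 = 574524631/3139479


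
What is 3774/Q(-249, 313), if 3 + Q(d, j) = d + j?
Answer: 3774/61 ≈ 61.869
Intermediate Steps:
Q(d, j) = -3 + d + j (Q(d, j) = -3 + (d + j) = -3 + d + j)
3774/Q(-249, 313) = 3774/(-3 - 249 + 313) = 3774/61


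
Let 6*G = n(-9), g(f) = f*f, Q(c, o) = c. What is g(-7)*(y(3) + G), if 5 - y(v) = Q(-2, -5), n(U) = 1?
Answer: 2107/6 ≈ 351.17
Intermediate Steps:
g(f) = f²
y(v) = 7 (y(v) = 5 - 1*(-2) = 5 + 2 = 7)
G = ⅙ (G = (⅙)*1 = ⅙ ≈ 0.16667)
g(-7)*(y(3) + G) = (-7)²*(7 + ⅙) = 49*(43/6) = 2107/6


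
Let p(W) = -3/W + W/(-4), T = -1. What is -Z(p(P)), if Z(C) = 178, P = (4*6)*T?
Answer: -178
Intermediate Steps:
P = -24 (P = (4*6)*(-1) = 24*(-1) = -24)
p(W) = -3/W - W/4 (p(W) = -3/W + W*(-¼) = -3/W - W/4)
-Z(p(P)) = -1*178 = -178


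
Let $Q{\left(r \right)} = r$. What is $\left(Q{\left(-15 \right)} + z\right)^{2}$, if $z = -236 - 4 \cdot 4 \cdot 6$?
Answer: $120409$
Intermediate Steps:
$z = -332$ ($z = -236 - 16 \cdot 6 = -236 - 96 = -332$)
$\left(Q{\left(-15 \right)} + z\right)^{2} = \left(-15 - 332\right)^{2} = \left(-347\right)^{2} = 120409$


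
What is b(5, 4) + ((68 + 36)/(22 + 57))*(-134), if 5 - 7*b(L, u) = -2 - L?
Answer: -96604/553 ≈ -174.69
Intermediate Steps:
b(L, u) = 1 + L/7 (b(L, u) = 5/7 - (-2 - L)/7 = 5/7 + (2/7 + L/7) = 1 + L/7)
b(5, 4) + ((68 + 36)/(22 + 57))*(-134) = (1 + (⅐)*5) + ((68 + 36)/(22 + 57))*(-134) = (1 + 5/7) + (104/79)*(-134) = 12/7 + (104*(1/79))*(-134) = 12/7 + (104/79)*(-134) = 12/7 - 13936/79 = -96604/553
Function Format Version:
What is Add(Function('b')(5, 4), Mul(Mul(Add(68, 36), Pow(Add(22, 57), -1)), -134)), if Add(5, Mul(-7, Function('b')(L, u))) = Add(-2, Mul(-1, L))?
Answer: Rational(-96604, 553) ≈ -174.69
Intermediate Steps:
Function('b')(L, u) = Add(1, Mul(Rational(1, 7), L)) (Function('b')(L, u) = Add(Rational(5, 7), Mul(Rational(-1, 7), Add(-2, Mul(-1, L)))) = Add(Rational(5, 7), Add(Rational(2, 7), Mul(Rational(1, 7), L))) = Add(1, Mul(Rational(1, 7), L)))
Add(Function('b')(5, 4), Mul(Mul(Add(68, 36), Pow(Add(22, 57), -1)), -134)) = Add(Add(1, Mul(Rational(1, 7), 5)), Mul(Mul(Add(68, 36), Pow(Add(22, 57), -1)), -134)) = Add(Add(1, Rational(5, 7)), Mul(Mul(104, Pow(79, -1)), -134)) = Add(Rational(12, 7), Mul(Mul(104, Rational(1, 79)), -134)) = Add(Rational(12, 7), Mul(Rational(104, 79), -134)) = Add(Rational(12, 7), Rational(-13936, 79)) = Rational(-96604, 553)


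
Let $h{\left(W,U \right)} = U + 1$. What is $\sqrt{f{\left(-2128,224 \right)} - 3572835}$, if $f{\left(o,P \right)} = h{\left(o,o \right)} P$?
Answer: $i \sqrt{4049283} \approx 2012.3 i$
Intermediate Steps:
$h{\left(W,U \right)} = 1 + U$
$f{\left(o,P \right)} = P \left(1 + o\right)$ ($f{\left(o,P \right)} = \left(1 + o\right) P = P \left(1 + o\right)$)
$\sqrt{f{\left(-2128,224 \right)} - 3572835} = \sqrt{224 \left(1 - 2128\right) - 3572835} = \sqrt{224 \left(-2127\right) - 3572835} = \sqrt{-476448 - 3572835} = \sqrt{-4049283} = i \sqrt{4049283}$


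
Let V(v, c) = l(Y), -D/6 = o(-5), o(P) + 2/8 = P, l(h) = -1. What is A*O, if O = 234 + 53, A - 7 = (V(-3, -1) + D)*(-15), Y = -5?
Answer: -258587/2 ≈ -1.2929e+5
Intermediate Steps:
o(P) = -¼ + P
D = 63/2 (D = -6*(-¼ - 5) = -6*(-21/4) = 63/2 ≈ 31.500)
V(v, c) = -1
A = -901/2 (A = 7 + (-1 + 63/2)*(-15) = 7 + (61/2)*(-15) = 7 - 915/2 = -901/2 ≈ -450.50)
O = 287
A*O = -901/2*287 = -258587/2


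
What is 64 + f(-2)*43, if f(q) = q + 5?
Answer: 193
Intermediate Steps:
f(q) = 5 + q
64 + f(-2)*43 = 64 + (5 - 2)*43 = 64 + 3*43 = 64 + 129 = 193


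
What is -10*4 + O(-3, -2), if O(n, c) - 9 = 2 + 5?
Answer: -24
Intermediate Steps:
O(n, c) = 16 (O(n, c) = 9 + (2 + 5) = 9 + 7 = 16)
-10*4 + O(-3, -2) = -10*4 + 16 = -40 + 16 = -24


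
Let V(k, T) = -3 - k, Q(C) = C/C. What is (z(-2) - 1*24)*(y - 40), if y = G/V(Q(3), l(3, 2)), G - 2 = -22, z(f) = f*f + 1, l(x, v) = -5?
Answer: 665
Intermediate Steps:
Q(C) = 1
z(f) = 1 + f**2 (z(f) = f**2 + 1 = 1 + f**2)
G = -20 (G = 2 - 22 = -20)
y = 5 (y = -20/(-3 - 1*1) = -20/(-3 - 1) = -20/(-4) = -20*(-1/4) = 5)
(z(-2) - 1*24)*(y - 40) = ((1 + (-2)**2) - 1*24)*(5 - 40) = ((1 + 4) - 24)*(-35) = (5 - 24)*(-35) = -19*(-35) = 665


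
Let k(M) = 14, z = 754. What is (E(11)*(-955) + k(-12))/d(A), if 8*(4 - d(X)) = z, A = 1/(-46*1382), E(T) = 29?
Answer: 110724/361 ≈ 306.71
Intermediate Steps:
A = -1/63572 (A = -1/46*1/1382 = -1/63572 ≈ -1.5730e-5)
d(X) = -361/4 (d(X) = 4 - 1/8*754 = 4 - 377/4 = -361/4)
(E(11)*(-955) + k(-12))/d(A) = (29*(-955) + 14)/(-361/4) = (-27695 + 14)*(-4/361) = -27681*(-4/361) = 110724/361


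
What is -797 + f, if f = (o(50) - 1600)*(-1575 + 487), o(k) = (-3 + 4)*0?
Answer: 1740003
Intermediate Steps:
o(k) = 0 (o(k) = 1*0 = 0)
f = 1740800 (f = (0 - 1600)*(-1575 + 487) = -1600*(-1088) = 1740800)
-797 + f = -797 + 1740800 = 1740003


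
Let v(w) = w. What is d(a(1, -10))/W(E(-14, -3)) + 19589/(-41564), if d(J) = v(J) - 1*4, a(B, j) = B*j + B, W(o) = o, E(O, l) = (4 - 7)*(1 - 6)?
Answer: -834167/623460 ≈ -1.3380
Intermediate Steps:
E(O, l) = 15 (E(O, l) = -3*(-5) = 15)
a(B, j) = B + B*j
d(J) = -4 + J (d(J) = J - 1*4 = J - 4 = -4 + J)
d(a(1, -10))/W(E(-14, -3)) + 19589/(-41564) = (-4 + 1*(1 - 10))/15 + 19589/(-41564) = (-4 + 1*(-9))*(1/15) + 19589*(-1/41564) = (-4 - 9)*(1/15) - 19589/41564 = -13*1/15 - 19589/41564 = -13/15 - 19589/41564 = -834167/623460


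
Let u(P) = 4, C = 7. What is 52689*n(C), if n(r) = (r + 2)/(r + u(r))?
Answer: 474201/11 ≈ 43109.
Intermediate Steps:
n(r) = (2 + r)/(4 + r) (n(r) = (r + 2)/(r + 4) = (2 + r)/(4 + r))
52689*n(C) = 52689*((2 + 7)/(4 + 7)) = 52689*(9/11) = 474201/11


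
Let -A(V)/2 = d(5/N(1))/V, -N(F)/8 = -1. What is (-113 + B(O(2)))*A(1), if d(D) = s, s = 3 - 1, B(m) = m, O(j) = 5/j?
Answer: 442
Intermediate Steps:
N(F) = 8 (N(F) = -8*(-1) = 8)
s = 2
d(D) = 2
A(V) = -4/V
(-113 + B(O(2)))*A(1) = (-113 + 5/2)*(-4/1) = (-113 + 5*(1/2))*(-4*1) = (-113 + 5/2)*(-4) = -221/2*(-4) = 442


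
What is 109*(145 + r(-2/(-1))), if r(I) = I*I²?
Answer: 16677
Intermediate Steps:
r(I) = I³
109*(145 + r(-2/(-1))) = 109*(145 + (-2/(-1))³) = 109*(145 + (-2*(-1))³) = 109*(145 + 2³) = 109*(145 + 8) = 109*153 = 16677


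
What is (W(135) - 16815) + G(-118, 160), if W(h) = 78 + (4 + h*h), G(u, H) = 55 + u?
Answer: 1429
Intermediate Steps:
W(h) = 82 + h**2 (W(h) = 78 + (4 + h**2) = 82 + h**2)
(W(135) - 16815) + G(-118, 160) = ((82 + 135**2) - 16815) + (55 - 118) = ((82 + 18225) - 16815) - 63 = (18307 - 16815) - 63 = 1492 - 63 = 1429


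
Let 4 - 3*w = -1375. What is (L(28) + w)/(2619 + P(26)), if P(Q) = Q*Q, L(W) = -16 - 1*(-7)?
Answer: 1352/9885 ≈ 0.13677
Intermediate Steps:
L(W) = -9 (L(W) = -16 + 7 = -9)
w = 1379/3 (w = 4/3 - 1/3*(-1375) = 4/3 + 1375/3 = 1379/3 ≈ 459.67)
P(Q) = Q**2
(L(28) + w)/(2619 + P(26)) = (-9 + 1379/3)/(2619 + 26**2) = 1352/(3*(2619 + 676)) = (1352/3)/3295 = (1352/3)*(1/3295) = 1352/9885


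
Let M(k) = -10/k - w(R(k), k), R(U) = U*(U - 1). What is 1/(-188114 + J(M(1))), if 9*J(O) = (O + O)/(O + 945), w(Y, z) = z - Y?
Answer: -4203/790643153 ≈ -5.3159e-6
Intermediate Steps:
R(U) = U*(-1 + U)
M(k) = -k - 10/k + k*(-1 + k) (M(k) = -10/k - (k - k*(-1 + k)) = -10/k + (-k + k*(-1 + k)) = -k - 10/k + k*(-1 + k))
J(O) = 2*O/(9*(945 + O)) (J(O) = ((O + O)/(O + 945))/9 = ((2*O)/(945 + O))/9 = (2*O/(945 + O))/9 = 2*O/(9*(945 + O)))
1/(-188114 + J(M(1))) = 1/(-188114 + 2*((-10 + 1²*(-2 + 1))/1)/(9*(945 + (-10 + 1²*(-2 + 1))/1))) = 1/(-188114 + 2*(1*(-10 + 1*(-1)))/(9*(945 + 1*(-10 + 1*(-1))))) = 1/(-188114 + 2*(1*(-10 - 1))/(9*(945 + 1*(-10 - 1)))) = 1/(-188114 + 2*(1*(-11))/(9*(945 + 1*(-11)))) = 1/(-188114 + (2/9)*(-11)/(945 - 11)) = 1/(-188114 + (2/9)*(-11)/934) = 1/(-188114 + (2/9)*(-11)*(1/934)) = 1/(-188114 - 11/4203) = 1/(-790643153/4203) = -4203/790643153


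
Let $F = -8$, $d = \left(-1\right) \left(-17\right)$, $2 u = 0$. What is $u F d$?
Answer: $0$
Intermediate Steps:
$u = 0$ ($u = \frac{1}{2} \cdot 0 = 0$)
$d = 17$
$u F d = 0 \left(-8\right) 17 = 0 \cdot 17 = 0$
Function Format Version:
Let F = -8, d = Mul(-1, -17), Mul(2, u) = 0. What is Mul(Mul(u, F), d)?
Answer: 0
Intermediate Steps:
u = 0 (u = Mul(Rational(1, 2), 0) = 0)
d = 17
Mul(Mul(u, F), d) = Mul(Mul(0, -8), 17) = Mul(0, 17) = 0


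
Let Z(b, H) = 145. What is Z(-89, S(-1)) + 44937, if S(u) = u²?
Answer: 45082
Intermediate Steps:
Z(-89, S(-1)) + 44937 = 145 + 44937 = 45082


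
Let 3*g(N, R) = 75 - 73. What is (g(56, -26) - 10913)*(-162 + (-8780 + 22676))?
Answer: -149869986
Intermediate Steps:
g(N, R) = ⅔ (g(N, R) = (75 - 73)/3 = (⅓)*2 = ⅔)
(g(56, -26) - 10913)*(-162 + (-8780 + 22676)) = (⅔ - 10913)*(-162 + (-8780 + 22676)) = -32737*(-162 + 13896)/3 = -32737/3*13734 = -149869986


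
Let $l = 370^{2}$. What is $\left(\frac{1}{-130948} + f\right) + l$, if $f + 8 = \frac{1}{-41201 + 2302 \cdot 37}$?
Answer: $\frac{788248284383343}{5758176404} \approx 1.3689 \cdot 10^{5}$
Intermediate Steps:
$f = - \frac{351783}{43973}$ ($f = -8 + \frac{1}{-41201 + 2302 \cdot 37} = -8 + \frac{1}{-41201 + 85174} = -8 + \frac{1}{43973} = - \frac{351783}{43973} \approx -8.0$)
$l = 136900$
$\left(\frac{1}{-130948} + f\right) + l = \left(\frac{1}{-130948} - \frac{351783}{43973}\right) + 136900 = \left(- \frac{1}{130948} - \frac{351783}{43973}\right) + 136900 = - \frac{46065324257}{5758176404} + 136900 = \frac{788248284383343}{5758176404}$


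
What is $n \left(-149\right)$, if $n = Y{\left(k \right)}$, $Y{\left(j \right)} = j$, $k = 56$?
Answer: $-8344$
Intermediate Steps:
$n = 56$
$n \left(-149\right) = 56 \left(-149\right) = -8344$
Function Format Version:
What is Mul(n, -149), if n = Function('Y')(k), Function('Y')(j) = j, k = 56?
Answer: -8344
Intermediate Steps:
n = 56
Mul(n, -149) = Mul(56, -149) = -8344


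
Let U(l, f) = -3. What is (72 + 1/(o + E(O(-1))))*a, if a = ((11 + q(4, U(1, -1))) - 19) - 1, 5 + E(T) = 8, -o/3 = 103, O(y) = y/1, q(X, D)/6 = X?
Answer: 110155/102 ≈ 1080.0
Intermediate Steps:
q(X, D) = 6*X
O(y) = y (O(y) = y*1 = y)
o = -309 (o = -3*103 = -309)
E(T) = 3 (E(T) = -5 + 8 = 3)
a = 15 (a = ((11 + 6*4) - 19) - 1 = ((11 + 24) - 19) - 1 = (35 - 19) - 1 = 16 - 1 = 15)
(72 + 1/(o + E(O(-1))))*a = (72 + 1/(-309 + 3))*15 = (72 + 1/(-306))*15 = (72 - 1/306)*15 = (22031/306)*15 = 110155/102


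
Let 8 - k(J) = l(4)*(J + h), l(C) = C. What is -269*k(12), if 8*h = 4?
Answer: 11298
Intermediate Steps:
h = ½ (h = (⅛)*4 = ½ ≈ 0.50000)
k(J) = 6 - 4*J (k(J) = 8 - 4*(J + ½) = 8 - 4*(½ + J) = 8 - (2 + 4*J) = 8 + (-2 - 4*J) = 6 - 4*J)
-269*k(12) = -269*(6 - 4*12) = -269*(6 - 48) = -269*(-42) = 11298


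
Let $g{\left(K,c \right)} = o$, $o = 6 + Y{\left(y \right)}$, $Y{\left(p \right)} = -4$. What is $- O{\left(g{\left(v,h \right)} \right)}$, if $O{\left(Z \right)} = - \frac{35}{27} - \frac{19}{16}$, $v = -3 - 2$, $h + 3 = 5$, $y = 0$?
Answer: $\frac{1073}{432} \approx 2.4838$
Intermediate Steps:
$h = 2$ ($h = -3 + 5 = 2$)
$v = -5$ ($v = -3 - 2 = -5$)
$o = 2$ ($o = 6 - 4 = 2$)
$g{\left(K,c \right)} = 2$
$O{\left(Z \right)} = - \frac{1073}{432}$ ($O{\left(Z \right)} = \left(-35\right) \frac{1}{27} - \frac{19}{16} = - \frac{35}{27} - \frac{19}{16} = - \frac{1073}{432}$)
$- O{\left(g{\left(v,h \right)} \right)} = \left(-1\right) \left(- \frac{1073}{432}\right) = \frac{1073}{432}$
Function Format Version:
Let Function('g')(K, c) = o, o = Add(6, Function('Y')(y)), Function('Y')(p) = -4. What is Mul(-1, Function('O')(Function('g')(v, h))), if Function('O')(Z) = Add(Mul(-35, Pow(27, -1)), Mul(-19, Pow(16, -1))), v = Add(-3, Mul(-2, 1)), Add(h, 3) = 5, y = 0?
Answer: Rational(1073, 432) ≈ 2.4838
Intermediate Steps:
h = 2 (h = Add(-3, 5) = 2)
v = -5 (v = Add(-3, -2) = -5)
o = 2 (o = Add(6, -4) = 2)
Function('g')(K, c) = 2
Function('O')(Z) = Rational(-1073, 432) (Function('O')(Z) = Add(Mul(-35, Rational(1, 27)), Mul(-19, Rational(1, 16))) = Add(Rational(-35, 27), Rational(-19, 16)) = Rational(-1073, 432))
Mul(-1, Function('O')(Function('g')(v, h))) = Mul(-1, Rational(-1073, 432)) = Rational(1073, 432)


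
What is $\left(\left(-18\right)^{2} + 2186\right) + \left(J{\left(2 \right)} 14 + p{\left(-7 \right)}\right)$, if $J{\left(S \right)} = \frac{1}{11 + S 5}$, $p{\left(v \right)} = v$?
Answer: $\frac{7511}{3} \approx 2503.7$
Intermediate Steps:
$J{\left(S \right)} = \frac{1}{11 + 5 S}$
$\left(\left(-18\right)^{2} + 2186\right) + \left(J{\left(2 \right)} 14 + p{\left(-7 \right)}\right) = \left(\left(-18\right)^{2} + 2186\right) - \left(7 - \frac{1}{11 + 5 \cdot 2} \cdot 14\right) = \left(324 + 2186\right) - \left(7 - \frac{1}{11 + 10} \cdot 14\right) = 2510 - \left(7 - \frac{1}{21} \cdot 14\right) = 2510 + \left(\frac{1}{21} \cdot 14 - 7\right) = 2510 + \left(\frac{2}{3} - 7\right) = 2510 - \frac{19}{3} = \frac{7511}{3}$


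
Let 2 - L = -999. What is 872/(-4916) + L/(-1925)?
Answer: -21427/30725 ≈ -0.69738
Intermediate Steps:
L = 1001 (L = 2 - 1*(-999) = 2 + 999 = 1001)
872/(-4916) + L/(-1925) = 872/(-4916) + 1001/(-1925) = 872*(-1/4916) + 1001*(-1/1925) = -218/1229 - 13/25 = -21427/30725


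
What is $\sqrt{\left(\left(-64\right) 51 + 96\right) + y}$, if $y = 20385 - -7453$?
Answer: $\sqrt{24670} \approx 157.07$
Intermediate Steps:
$y = 27838$ ($y = 20385 + 7453 = 27838$)
$\sqrt{\left(\left(-64\right) 51 + 96\right) + y} = \sqrt{\left(\left(-64\right) 51 + 96\right) + 27838} = \sqrt{\left(-3264 + 96\right) + 27838} = \sqrt{-3168 + 27838} = \sqrt{24670}$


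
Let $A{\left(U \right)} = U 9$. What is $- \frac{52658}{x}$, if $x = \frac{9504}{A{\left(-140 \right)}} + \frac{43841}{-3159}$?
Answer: $\frac{5822131770}{2368411} \approx 2458.2$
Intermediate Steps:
$A{\left(U \right)} = 9 U$
$x = - \frac{2368411}{110565}$ ($x = \frac{9504}{9 \left(-140\right)} + \frac{43841}{-3159} = \frac{9504}{-1260} + 43841 \left(- \frac{1}{3159}\right) = 9504 \left(- \frac{1}{1260}\right) - \frac{43841}{3159} = - \frac{264}{35} - \frac{43841}{3159} = - \frac{2368411}{110565} \approx -21.421$)
$- \frac{52658}{x} = - \frac{52658}{- \frac{2368411}{110565}} = \left(-52658\right) \left(- \frac{110565}{2368411}\right) = \frac{5822131770}{2368411}$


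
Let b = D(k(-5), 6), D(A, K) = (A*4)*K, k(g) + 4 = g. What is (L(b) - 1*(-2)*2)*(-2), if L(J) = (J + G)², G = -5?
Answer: -97690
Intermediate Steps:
k(g) = -4 + g
D(A, K) = 4*A*K (D(A, K) = (4*A)*K = 4*A*K)
b = -216 (b = 4*(-4 - 5)*6 = 4*(-9)*6 = -216)
L(J) = (-5 + J)² (L(J) = (J - 5)² = (-5 + J)²)
(L(b) - 1*(-2)*2)*(-2) = ((-5 - 216)² - 1*(-2)*2)*(-2) = ((-221)² + 2*2)*(-2) = (48841 + 4)*(-2) = 48845*(-2) = -97690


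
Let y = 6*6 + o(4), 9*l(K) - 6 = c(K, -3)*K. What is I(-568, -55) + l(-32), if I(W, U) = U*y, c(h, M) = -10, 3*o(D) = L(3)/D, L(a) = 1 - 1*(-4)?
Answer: -70801/36 ≈ -1966.7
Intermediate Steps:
L(a) = 5 (L(a) = 1 + 4 = 5)
o(D) = 5/(3*D) (o(D) = (5/D)/3 = 5/(3*D))
l(K) = 2/3 - 10*K/9 (l(K) = 2/3 + (-10*K)/9 = 2/3 - 10*K/9)
y = 437/12 (y = 6*6 + (5/3)/4 = 36 + (5/3)*(1/4) = 36 + 5/12 = 437/12 ≈ 36.417)
I(W, U) = 437*U/12 (I(W, U) = U*(437/12) = 437*U/12)
I(-568, -55) + l(-32) = (437/12)*(-55) + (2/3 - 10/9*(-32)) = -24035/12 + (2/3 + 320/9) = -24035/12 + 326/9 = -70801/36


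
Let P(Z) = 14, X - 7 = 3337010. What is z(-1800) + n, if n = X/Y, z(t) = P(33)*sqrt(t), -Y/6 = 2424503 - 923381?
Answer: -1112339/3002244 + 420*I*sqrt(2) ≈ -0.3705 + 593.97*I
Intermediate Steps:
X = 3337017 (X = 7 + 3337010 = 3337017)
Y = -9006732 (Y = -6*(2424503 - 923381) = -6*1501122 = -9006732)
z(t) = 14*sqrt(t)
n = -1112339/3002244 (n = 3337017/(-9006732) = 3337017*(-1/9006732) = -1112339/3002244 ≈ -0.37050)
z(-1800) + n = 14*sqrt(-1800) - 1112339/3002244 = 14*(30*I*sqrt(2)) - 1112339/3002244 = 420*I*sqrt(2) - 1112339/3002244 = -1112339/3002244 + 420*I*sqrt(2)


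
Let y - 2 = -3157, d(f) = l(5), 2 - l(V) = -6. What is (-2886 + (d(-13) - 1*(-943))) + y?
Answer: -5090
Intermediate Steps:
l(V) = 8 (l(V) = 2 - 1*(-6) = 2 + 6 = 8)
d(f) = 8
y = -3155 (y = 2 - 3157 = -3155)
(-2886 + (d(-13) - 1*(-943))) + y = (-2886 + (8 - 1*(-943))) - 3155 = (-2886 + (8 + 943)) - 3155 = (-2886 + 951) - 3155 = -1935 - 3155 = -5090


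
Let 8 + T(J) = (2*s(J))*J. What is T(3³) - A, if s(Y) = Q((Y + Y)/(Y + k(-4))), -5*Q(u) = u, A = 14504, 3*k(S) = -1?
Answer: -1453387/100 ≈ -14534.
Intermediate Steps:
k(S) = -⅓ (k(S) = (⅓)*(-1) = -⅓)
Q(u) = -u/5
s(Y) = -2*Y/(5*(-⅓ + Y)) (s(Y) = -(Y + Y)/(5*(Y - ⅓)) = -2*Y/(5*(-⅓ + Y)))
T(J) = -8 - 12*J²/(-5 + 15*J) (T(J) = -8 + (2*(-6*J/(-5 + 15*J)))*J = -8 + (-12*J/(-5 + 15*J))*J = -8 - 12*J²/(-5 + 15*J))
T(3³) - A = 4*(10 - 30*3³ - 3*(3³)²)/(5*(-1 + 3*3³)) - 1*14504 = 4*(10 - 30*27 - 3*27²)/(5*(-1 + 3*27)) - 14504 = 4*(10 - 810 - 3*729)/(5*(-1 + 81)) - 14504 = (⅘)*(10 - 810 - 2187)/80 - 14504 = (⅘)*(1/80)*(-2987) - 14504 = -2987/100 - 14504 = -1453387/100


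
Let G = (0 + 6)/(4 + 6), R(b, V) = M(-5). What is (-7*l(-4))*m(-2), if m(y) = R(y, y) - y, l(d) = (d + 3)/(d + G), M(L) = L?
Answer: 105/17 ≈ 6.1765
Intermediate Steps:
R(b, V) = -5
G = ⅗ (G = 6/10 = 6*(⅒) = ⅗ ≈ 0.60000)
l(d) = (3 + d)/(⅗ + d) (l(d) = (d + 3)/(d + ⅗) = (3 + d)/(⅗ + d))
m(y) = -5 - y
(-7*l(-4))*m(-2) = (-35*(3 - 4)/(3 + 5*(-4)))*(-5 - 1*(-2)) = (-35*(-1)/(3 - 20))*(-5 + 2) = -35*(-1)/(-17)*(-3) = -35*(-1)*(-1)/17*(-3) = -7*5/17*(-3) = -35/17*(-3) = 105/17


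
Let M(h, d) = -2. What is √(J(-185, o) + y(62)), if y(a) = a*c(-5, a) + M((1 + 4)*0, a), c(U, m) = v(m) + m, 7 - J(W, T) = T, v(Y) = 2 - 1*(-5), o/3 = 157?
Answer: 2*√953 ≈ 61.741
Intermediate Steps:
o = 471 (o = 3*157 = 471)
v(Y) = 7 (v(Y) = 2 + 5 = 7)
J(W, T) = 7 - T
c(U, m) = 7 + m
y(a) = -2 + a*(7 + a) (y(a) = a*(7 + a) - 2 = -2 + a*(7 + a))
√(J(-185, o) + y(62)) = √((7 - 1*471) + (-2 + 62*(7 + 62))) = √((7 - 471) + (-2 + 62*69)) = √(-464 + (-2 + 4278)) = √(-464 + 4276) = √3812 = 2*√953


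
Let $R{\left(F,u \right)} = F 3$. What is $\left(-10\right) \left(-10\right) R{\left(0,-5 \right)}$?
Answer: $0$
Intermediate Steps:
$R{\left(F,u \right)} = 3 F$
$\left(-10\right) \left(-10\right) R{\left(0,-5 \right)} = \left(-10\right) \left(-10\right) 3 \cdot 0 = 100 \cdot 0 = 0$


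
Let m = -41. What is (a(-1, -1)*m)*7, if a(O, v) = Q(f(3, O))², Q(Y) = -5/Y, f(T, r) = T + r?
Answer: -7175/4 ≈ -1793.8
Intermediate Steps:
a(O, v) = 25/(3 + O)² (a(O, v) = (-5/(3 + O))² = 25/(3 + O)²)
(a(-1, -1)*m)*7 = ((25/(3 - 1)²)*(-41))*7 = ((25/2²)*(-41))*7 = ((25*(¼))*(-41))*7 = ((25/4)*(-41))*7 = -1025/4*7 = -7175/4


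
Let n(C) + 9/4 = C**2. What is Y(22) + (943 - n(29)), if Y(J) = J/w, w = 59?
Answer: 24691/236 ≈ 104.62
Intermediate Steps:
n(C) = -9/4 + C**2
Y(J) = J/59
Y(22) + (943 - n(29)) = (1/59)*22 + (943 - (-9/4 + 29**2)) = 22/59 + (943 - (-9/4 + 841)) = 22/59 + (943 - 1*3355/4) = 22/59 + (943 - 3355/4) = 22/59 + 417/4 = 24691/236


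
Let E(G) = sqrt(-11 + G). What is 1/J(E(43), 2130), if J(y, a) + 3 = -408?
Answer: -1/411 ≈ -0.0024331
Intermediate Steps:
J(y, a) = -411 (J(y, a) = -3 - 408 = -411)
1/J(E(43), 2130) = 1/(-411) = -1/411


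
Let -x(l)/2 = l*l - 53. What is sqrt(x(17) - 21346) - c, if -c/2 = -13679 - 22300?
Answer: -71958 + I*sqrt(21818) ≈ -71958.0 + 147.71*I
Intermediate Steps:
x(l) = 106 - 2*l**2 (x(l) = -2*(l*l - 53) = -2*(l**2 - 53) = -2*(-53 + l**2) = 106 - 2*l**2)
c = 71958 (c = -2*(-13679 - 22300) = -2*(-35979) = 71958)
sqrt(x(17) - 21346) - c = sqrt((106 - 2*17**2) - 21346) - 1*71958 = sqrt((106 - 2*289) - 21346) - 71958 = sqrt((106 - 578) - 21346) - 71958 = sqrt(-472 - 21346) - 71958 = sqrt(-21818) - 71958 = I*sqrt(21818) - 71958 = -71958 + I*sqrt(21818)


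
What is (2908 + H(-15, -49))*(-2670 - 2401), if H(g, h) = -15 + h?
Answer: -14421924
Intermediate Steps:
(2908 + H(-15, -49))*(-2670 - 2401) = (2908 + (-15 - 49))*(-2670 - 2401) = (2908 - 64)*(-5071) = 2844*(-5071) = -14421924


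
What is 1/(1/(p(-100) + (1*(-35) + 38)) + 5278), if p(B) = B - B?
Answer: 3/15835 ≈ 0.00018945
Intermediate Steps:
p(B) = 0
1/(1/(p(-100) + (1*(-35) + 38)) + 5278) = 1/(1/(0 + (1*(-35) + 38)) + 5278) = 1/(1/(0 + (-35 + 38)) + 5278) = 1/(1/(0 + 3) + 5278) = 1/(1/3 + 5278) = 1/(15835/3) = 3/15835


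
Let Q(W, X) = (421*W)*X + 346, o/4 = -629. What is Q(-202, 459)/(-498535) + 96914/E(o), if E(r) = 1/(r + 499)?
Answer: -97451358302898/498535 ≈ -1.9548e+8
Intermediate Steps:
o = -2516 (o = 4*(-629) = -2516)
Q(W, X) = 346 + 421*W*X (Q(W, X) = 421*W*X + 346 = 346 + 421*W*X)
E(r) = 1/(499 + r)
Q(-202, 459)/(-498535) + 96914/E(o) = (346 + 421*(-202)*459)/(-498535) + 96914/(1/(499 - 2516)) = (346 - 39034278)*(-1/498535) + 96914/(1/(-2017)) = -39033932*(-1/498535) + 96914/(-1/2017) = 39033932/498535 + 96914*(-2017) = 39033932/498535 - 195475538 = -97451358302898/498535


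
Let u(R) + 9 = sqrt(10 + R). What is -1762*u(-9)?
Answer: 14096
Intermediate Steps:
u(R) = -9 + sqrt(10 + R)
-1762*u(-9) = -1762*(-9 + sqrt(10 - 9)) = -1762*(-9 + sqrt(1)) = -1762*(-9 + 1) = -1762*(-8) = 14096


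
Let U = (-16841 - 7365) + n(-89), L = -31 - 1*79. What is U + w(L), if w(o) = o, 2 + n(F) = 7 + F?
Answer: -24400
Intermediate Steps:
L = -110 (L = -31 - 79 = -110)
n(F) = 5 + F (n(F) = -2 + (7 + F) = 5 + F)
U = -24290 (U = (-16841 - 7365) + (5 - 89) = -24206 - 84 = -24290)
U + w(L) = -24290 - 110 = -24400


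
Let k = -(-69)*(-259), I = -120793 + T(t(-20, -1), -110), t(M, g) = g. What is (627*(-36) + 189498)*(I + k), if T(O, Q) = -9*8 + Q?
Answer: -23177007396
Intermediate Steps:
T(O, Q) = -72 + Q
I = -120975 (I = -120793 + (-72 - 110) = -120793 - 182 = -120975)
k = -17871 (k = -1*17871 = -17871)
(627*(-36) + 189498)*(I + k) = (627*(-36) + 189498)*(-120975 - 17871) = (-22572 + 189498)*(-138846) = 166926*(-138846) = -23177007396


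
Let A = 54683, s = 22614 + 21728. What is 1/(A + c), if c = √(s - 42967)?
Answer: 54683/2990229114 - 5*√55/2990229114 ≈ 1.8275e-5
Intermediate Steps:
s = 44342
c = 5*√55 (c = √(44342 - 42967) = √1375 = 5*√55 ≈ 37.081)
1/(A + c) = 1/(54683 + 5*√55)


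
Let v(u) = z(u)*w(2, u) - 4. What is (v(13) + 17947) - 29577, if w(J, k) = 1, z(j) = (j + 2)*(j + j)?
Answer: -11244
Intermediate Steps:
z(j) = 2*j*(2 + j) (z(j) = (2 + j)*(2*j) = 2*j*(2 + j))
v(u) = -4 + 2*u*(2 + u) (v(u) = (2*u*(2 + u))*1 - 4 = 2*u*(2 + u) - 4 = -4 + 2*u*(2 + u))
(v(13) + 17947) - 29577 = ((-4 + 2*13*(2 + 13)) + 17947) - 29577 = ((-4 + 2*13*15) + 17947) - 29577 = ((-4 + 390) + 17947) - 29577 = (386 + 17947) - 29577 = 18333 - 29577 = -11244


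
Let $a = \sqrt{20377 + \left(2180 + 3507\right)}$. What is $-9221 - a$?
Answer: $-9221 - 12 \sqrt{181} \approx -9382.4$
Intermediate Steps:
$a = 12 \sqrt{181}$ ($a = \sqrt{20377 + 5687} = \sqrt{26064} = 12 \sqrt{181} \approx 161.44$)
$-9221 - a = -9221 - 12 \sqrt{181}$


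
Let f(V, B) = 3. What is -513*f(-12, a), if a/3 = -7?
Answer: -1539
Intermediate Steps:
a = -21 (a = 3*(-7) = -21)
-513*f(-12, a) = -513*3 = -1539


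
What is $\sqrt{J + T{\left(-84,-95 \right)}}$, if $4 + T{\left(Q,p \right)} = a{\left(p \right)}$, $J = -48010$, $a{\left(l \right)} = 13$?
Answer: $i \sqrt{48001} \approx 219.09 i$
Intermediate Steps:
$T{\left(Q,p \right)} = 9$ ($T{\left(Q,p \right)} = -4 + 13 = 9$)
$\sqrt{J + T{\left(-84,-95 \right)}} = \sqrt{-48010 + 9} = \sqrt{-48001} = i \sqrt{48001}$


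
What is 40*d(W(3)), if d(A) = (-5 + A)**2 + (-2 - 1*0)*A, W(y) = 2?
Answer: 200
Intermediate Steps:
d(A) = (-5 + A)**2 - 2*A (d(A) = (-5 + A)**2 + (-2 + 0)*A = (-5 + A)**2 - 2*A)
40*d(W(3)) = 40*((-5 + 2)**2 - 2*2) = 40*((-3)**2 - 4) = 40*(9 - 4) = 40*5 = 200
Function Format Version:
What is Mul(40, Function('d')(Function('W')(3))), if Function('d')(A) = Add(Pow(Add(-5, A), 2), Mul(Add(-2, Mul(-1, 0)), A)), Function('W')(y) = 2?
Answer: 200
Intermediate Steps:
Function('d')(A) = Add(Pow(Add(-5, A), 2), Mul(-2, A)) (Function('d')(A) = Add(Pow(Add(-5, A), 2), Mul(Add(-2, 0), A)) = Add(Pow(Add(-5, A), 2), Mul(-2, A)))
Mul(40, Function('d')(Function('W')(3))) = Mul(40, Add(Pow(Add(-5, 2), 2), Mul(-2, 2))) = Mul(40, Add(Pow(-3, 2), -4)) = Mul(40, Add(9, -4)) = Mul(40, 5) = 200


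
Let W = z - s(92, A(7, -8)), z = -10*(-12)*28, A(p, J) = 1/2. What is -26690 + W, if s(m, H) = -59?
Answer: -23271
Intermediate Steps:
A(p, J) = 1/2
z = 3360 (z = 120*28 = 3360)
W = 3419 (W = 3360 - 1*(-59) = 3360 + 59 = 3419)
-26690 + W = -26690 + 3419 = -23271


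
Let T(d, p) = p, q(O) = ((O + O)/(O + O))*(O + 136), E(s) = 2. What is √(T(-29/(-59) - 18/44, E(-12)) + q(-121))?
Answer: √17 ≈ 4.1231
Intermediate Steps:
q(O) = 136 + O (q(O) = ((2*O)/((2*O)))*(136 + O) = ((2*O)*(1/(2*O)))*(136 + O) = 1*(136 + O) = 136 + O)
√(T(-29/(-59) - 18/44, E(-12)) + q(-121)) = √(2 + (136 - 121)) = √(2 + 15) = √17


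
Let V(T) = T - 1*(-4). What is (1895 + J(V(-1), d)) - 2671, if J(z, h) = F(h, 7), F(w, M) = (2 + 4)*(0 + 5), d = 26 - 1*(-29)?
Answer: -746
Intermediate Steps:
d = 55 (d = 26 + 29 = 55)
F(w, M) = 30 (F(w, M) = 6*5 = 30)
V(T) = 4 + T (V(T) = T + 4 = 4 + T)
J(z, h) = 30
(1895 + J(V(-1), d)) - 2671 = (1895 + 30) - 2671 = 1925 - 2671 = -746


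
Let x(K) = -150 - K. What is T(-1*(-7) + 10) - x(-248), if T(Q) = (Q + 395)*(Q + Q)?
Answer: 13910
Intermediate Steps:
T(Q) = 2*Q*(395 + Q) (T(Q) = (395 + Q)*(2*Q) = 2*Q*(395 + Q))
T(-1*(-7) + 10) - x(-248) = 2*(-1*(-7) + 10)*(395 + (-1*(-7) + 10)) - (-150 - 1*(-248)) = 2*(7 + 10)*(395 + (7 + 10)) - (-150 + 248) = 2*17*(395 + 17) - 1*98 = 2*17*412 - 98 = 14008 - 98 = 13910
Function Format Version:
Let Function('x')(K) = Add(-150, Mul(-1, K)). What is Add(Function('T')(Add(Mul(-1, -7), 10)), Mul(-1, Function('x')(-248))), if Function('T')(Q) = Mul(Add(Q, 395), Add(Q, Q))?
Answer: 13910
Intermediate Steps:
Function('T')(Q) = Mul(2, Q, Add(395, Q)) (Function('T')(Q) = Mul(Add(395, Q), Mul(2, Q)) = Mul(2, Q, Add(395, Q)))
Add(Function('T')(Add(Mul(-1, -7), 10)), Mul(-1, Function('x')(-248))) = Add(Mul(2, Add(Mul(-1, -7), 10), Add(395, Add(Mul(-1, -7), 10))), Mul(-1, Add(-150, Mul(-1, -248)))) = Add(Mul(2, Add(7, 10), Add(395, Add(7, 10))), Mul(-1, Add(-150, 248))) = Add(Mul(2, 17, Add(395, 17)), Mul(-1, 98)) = Add(Mul(2, 17, 412), -98) = Add(14008, -98) = 13910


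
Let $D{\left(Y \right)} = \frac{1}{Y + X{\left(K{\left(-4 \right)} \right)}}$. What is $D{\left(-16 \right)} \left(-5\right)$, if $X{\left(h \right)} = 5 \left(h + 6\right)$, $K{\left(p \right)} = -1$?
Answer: $- \frac{5}{9} \approx -0.55556$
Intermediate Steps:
$X{\left(h \right)} = 30 + 5 h$ ($X{\left(h \right)} = 5 \left(6 + h\right) = 30 + 5 h$)
$D{\left(Y \right)} = \frac{1}{25 + Y}$ ($D{\left(Y \right)} = \frac{1}{Y + \left(30 + 5 \left(-1\right)\right)} = \frac{1}{Y + \left(30 - 5\right)} = \frac{1}{Y + 25} = \frac{1}{25 + Y}$)
$D{\left(-16 \right)} \left(-5\right) = \frac{1}{25 - 16} \left(-5\right) = \frac{1}{9} \left(-5\right) = - \frac{5}{9}$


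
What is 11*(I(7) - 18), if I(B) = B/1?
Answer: -121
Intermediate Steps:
I(B) = B (I(B) = B*1 = B)
11*(I(7) - 18) = 11*(7 - 18) = 11*(-11) = -121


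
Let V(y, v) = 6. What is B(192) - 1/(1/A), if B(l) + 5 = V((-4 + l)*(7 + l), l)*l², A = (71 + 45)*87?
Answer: 211087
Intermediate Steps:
A = 10092 (A = 116*87 = 10092)
B(l) = -5 + 6*l²
B(192) - 1/(1/A) = (-5 + 6*192²) - 1/(1/10092) = (-5 + 6*36864) - 1/1/10092 = (-5 + 221184) - 1*10092 = 221179 - 10092 = 211087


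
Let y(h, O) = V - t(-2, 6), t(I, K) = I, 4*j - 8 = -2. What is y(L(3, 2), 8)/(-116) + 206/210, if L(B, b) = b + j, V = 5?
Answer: 11213/12180 ≈ 0.92061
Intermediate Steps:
j = 3/2 (j = 2 + (¼)*(-2) = 2 - ½ = 3/2 ≈ 1.5000)
L(B, b) = 3/2 + b (L(B, b) = b + 3/2 = 3/2 + b)
y(h, O) = 7 (y(h, O) = 5 - 1*(-2) = 5 + 2 = 7)
y(L(3, 2), 8)/(-116) + 206/210 = 7/(-116) + 206/210 = 7*(-1/116) + 206*(1/210) = -7/116 + 103/105 = 11213/12180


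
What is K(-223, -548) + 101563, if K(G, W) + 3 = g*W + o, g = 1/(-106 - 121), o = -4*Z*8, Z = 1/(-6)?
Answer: 69167636/681 ≈ 1.0157e+5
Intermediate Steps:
Z = -⅙ ≈ -0.16667
o = 16/3 (o = -4*(-⅙)*8 = (⅔)*8 = 16/3 ≈ 5.3333)
g = -1/227 (g = 1/(-227) = -1/227 ≈ -0.0044053)
K(G, W) = 7/3 - W/227 (K(G, W) = -3 + (-W/227 + 16/3) = -3 + (16/3 - W/227) = 7/3 - W/227)
K(-223, -548) + 101563 = (7/3 - 1/227*(-548)) + 101563 = (7/3 + 548/227) + 101563 = 3233/681 + 101563 = 69167636/681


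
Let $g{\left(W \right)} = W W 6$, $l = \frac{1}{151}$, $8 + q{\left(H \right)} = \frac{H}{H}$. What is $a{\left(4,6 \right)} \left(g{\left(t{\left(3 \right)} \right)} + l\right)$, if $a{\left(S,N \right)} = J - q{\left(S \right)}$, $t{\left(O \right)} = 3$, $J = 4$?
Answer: $\frac{89705}{151} \approx 594.07$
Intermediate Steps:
$q{\left(H \right)} = -7$ ($q{\left(H \right)} = -8 + \frac{H}{H} = -8 + 1 = -7$)
$a{\left(S,N \right)} = 11$ ($a{\left(S,N \right)} = 4 - -7 = 4 + 7 = 11$)
$l = \frac{1}{151} \approx 0.0066225$
$g{\left(W \right)} = 6 W^{2}$ ($g{\left(W \right)} = W^{2} \cdot 6 = 6 W^{2}$)
$a{\left(4,6 \right)} \left(g{\left(t{\left(3 \right)} \right)} + l\right) = 11 \left(6 \cdot 3^{2} + \frac{1}{151}\right) = 11 \left(6 \cdot 9 + \frac{1}{151}\right) = 11 \left(54 + \frac{1}{151}\right) = 11 \cdot \frac{8155}{151} = \frac{89705}{151}$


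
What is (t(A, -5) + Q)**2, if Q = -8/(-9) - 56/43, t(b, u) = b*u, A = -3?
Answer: 31866025/149769 ≈ 212.77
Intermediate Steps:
Q = -160/387 (Q = -8*(-1/9) - 56*1/43 = 8/9 - 56/43 = -160/387 ≈ -0.41344)
(t(A, -5) + Q)**2 = (-3*(-5) - 160/387)**2 = (15 - 160/387)**2 = (5645/387)**2 = 31866025/149769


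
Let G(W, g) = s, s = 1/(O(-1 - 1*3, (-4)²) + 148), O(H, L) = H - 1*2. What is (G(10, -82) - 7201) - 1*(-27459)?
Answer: 2876637/142 ≈ 20258.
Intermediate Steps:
O(H, L) = -2 + H (O(H, L) = H - 2 = -2 + H)
s = 1/142 (s = 1/((-2 + (-1 - 1*3)) + 148) = 1/((-2 + (-1 - 3)) + 148) = 1/((-2 - 4) + 148) = 1/(-6 + 148) = 1/142 ≈ 0.0070423)
G(W, g) = 1/142
(G(10, -82) - 7201) - 1*(-27459) = (1/142 - 7201) - 1*(-27459) = -1022541/142 + 27459 = 2876637/142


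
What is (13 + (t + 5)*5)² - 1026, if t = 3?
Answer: 1783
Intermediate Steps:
(13 + (t + 5)*5)² - 1026 = (13 + (3 + 5)*5)² - 1026 = (13 + 8*5)² - 1026 = (13 + 40)² - 1026 = 53² - 1026 = 2809 - 1026 = 1783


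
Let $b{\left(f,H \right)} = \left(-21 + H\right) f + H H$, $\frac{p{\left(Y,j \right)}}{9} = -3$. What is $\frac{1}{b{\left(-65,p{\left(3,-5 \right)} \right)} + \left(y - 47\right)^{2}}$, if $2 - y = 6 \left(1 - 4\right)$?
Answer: $\frac{1}{4578} \approx 0.00021844$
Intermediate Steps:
$p{\left(Y,j \right)} = -27$ ($p{\left(Y,j \right)} = 9 \left(-3\right) = -27$)
$b{\left(f,H \right)} = H^{2} + f \left(-21 + H\right)$ ($b{\left(f,H \right)} = f \left(-21 + H\right) + H^{2} = H^{2} + f \left(-21 + H\right)$)
$y = 20$ ($y = 2 - 6 \left(1 - 4\right) = 2 - 6 \left(-3\right) = 2 - -18 = 2 + 18 = 20$)
$\frac{1}{b{\left(-65,p{\left(3,-5 \right)} \right)} + \left(y - 47\right)^{2}} = \frac{1}{\left(\left(-27\right)^{2} - -1365 - -1755\right) + \left(20 - 47\right)^{2}} = \frac{1}{\left(729 + 1365 + 1755\right) + \left(-27\right)^{2}} = \frac{1}{3849 + 729} = \frac{1}{4578}$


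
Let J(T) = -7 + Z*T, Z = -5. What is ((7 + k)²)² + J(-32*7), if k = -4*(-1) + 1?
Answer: 21849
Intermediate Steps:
J(T) = -7 - 5*T
k = 5 (k = 4 + 1 = 5)
((7 + k)²)² + J(-32*7) = ((7 + 5)²)² + (-7 - (-160)*7) = (12²)² + (-7 - 5*(-224)) = 144² + (-7 + 1120) = 20736 + 1113 = 21849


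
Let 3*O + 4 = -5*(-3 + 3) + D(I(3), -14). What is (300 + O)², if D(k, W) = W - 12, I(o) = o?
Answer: 84100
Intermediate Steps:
D(k, W) = -12 + W
O = -10 (O = -4/3 + (-5*(-3 + 3) + (-12 - 14))/3 = -4/3 + (-5*0 - 26)/3 = -4/3 + (0 - 26)/3 = -4/3 + (⅓)*(-26) = -4/3 - 26/3 = -10)
(300 + O)² = (300 - 10)² = 290² = 84100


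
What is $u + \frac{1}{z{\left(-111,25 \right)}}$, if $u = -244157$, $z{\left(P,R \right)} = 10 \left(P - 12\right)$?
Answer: $- \frac{300313111}{1230} \approx -2.4416 \cdot 10^{5}$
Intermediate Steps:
$z{\left(P,R \right)} = -120 + 10 P$ ($z{\left(P,R \right)} = 10 \left(-12 + P\right) = -120 + 10 P$)
$u + \frac{1}{z{\left(-111,25 \right)}} = -244157 + \frac{1}{-120 + 10 \left(-111\right)} = -244157 + \frac{1}{-120 - 1110} = -244157 + \frac{1}{-1230} = -244157 - \frac{1}{1230} = - \frac{300313111}{1230}$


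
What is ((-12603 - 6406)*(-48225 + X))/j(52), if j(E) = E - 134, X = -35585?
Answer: -796572145/41 ≈ -1.9429e+7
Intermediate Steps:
j(E) = -134 + E
((-12603 - 6406)*(-48225 + X))/j(52) = ((-12603 - 6406)*(-48225 - 35585))/(-134 + 52) = -19009*(-83810)/(-82) = 1593144290*(-1/82) = -796572145/41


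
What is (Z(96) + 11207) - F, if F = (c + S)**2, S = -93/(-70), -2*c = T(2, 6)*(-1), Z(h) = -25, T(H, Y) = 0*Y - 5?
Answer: 13696269/1225 ≈ 11181.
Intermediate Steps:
T(H, Y) = -5 (T(H, Y) = 0 - 5 = -5)
c = -5/2 (c = -(-5)*(-1)/2 = -1/2*5 = -5/2 ≈ -2.5000)
S = 93/70 (S = -93*(-1/70) = 93/70 ≈ 1.3286)
F = 1681/1225 (F = (-5/2 + 93/70)**2 = (-41/35)**2 = 1681/1225 ≈ 1.3722)
(Z(96) + 11207) - F = (-25 + 11207) - 1*1681/1225 = 11182 - 1681/1225 = 13696269/1225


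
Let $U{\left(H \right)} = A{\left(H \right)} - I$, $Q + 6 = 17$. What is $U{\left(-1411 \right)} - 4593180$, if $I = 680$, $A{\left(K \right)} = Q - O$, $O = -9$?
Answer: $-4593840$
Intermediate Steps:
$Q = 11$ ($Q = -6 + 17 = 11$)
$A{\left(K \right)} = 20$ ($A{\left(K \right)} = 11 - -9 = 11 + 9 = 20$)
$U{\left(H \right)} = -660$ ($U{\left(H \right)} = 20 - 680 = -660$)
$U{\left(-1411 \right)} - 4593180 = -660 - 4593180 = -4593840$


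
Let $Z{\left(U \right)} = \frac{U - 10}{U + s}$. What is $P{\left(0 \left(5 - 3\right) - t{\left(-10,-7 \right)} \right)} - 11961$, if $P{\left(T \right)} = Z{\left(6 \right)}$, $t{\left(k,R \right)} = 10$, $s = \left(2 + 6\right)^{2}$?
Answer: $- \frac{418637}{35} \approx -11961.0$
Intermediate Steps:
$s = 64$ ($s = 8^{2} = 64$)
$Z{\left(U \right)} = \frac{-10 + U}{64 + U}$ ($Z{\left(U \right)} = \frac{U - 10}{U + 64} = \frac{-10 + U}{64 + U}$)
$P{\left(T \right)} = - \frac{2}{35}$ ($P{\left(T \right)} = \frac{-10 + 6}{64 + 6} = \frac{1}{70} \left(-4\right) = - \frac{2}{35}$)
$P{\left(0 \left(5 - 3\right) - t{\left(-10,-7 \right)} \right)} - 11961 = - \frac{2}{35} - 11961 = - \frac{418637}{35}$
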